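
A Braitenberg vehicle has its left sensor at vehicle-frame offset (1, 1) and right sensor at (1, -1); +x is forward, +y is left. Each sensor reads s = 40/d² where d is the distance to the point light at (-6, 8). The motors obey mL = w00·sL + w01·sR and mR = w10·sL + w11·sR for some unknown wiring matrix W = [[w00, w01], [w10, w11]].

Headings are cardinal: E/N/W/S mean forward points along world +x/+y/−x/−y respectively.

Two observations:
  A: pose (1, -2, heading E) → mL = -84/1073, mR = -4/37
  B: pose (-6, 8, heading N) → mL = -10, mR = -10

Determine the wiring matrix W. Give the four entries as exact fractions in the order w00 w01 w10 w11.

1/2 -1 0 -1/2

obs A: pose=(1,-2,E) → sL=8/29, sR=8/37, mL=-84/1073, mR=-4/37
obs B: pose=(-6,8,N) → sL=20, sR=20, mL=-10, mR=-10
sensor matrix S = [[8/29, 8/37], [20, 20]]; det S = 1280/1073
solve [mL_A; mL_B] = S·[w00; w01] and [mR_A; mR_B] = S·[w10; w11]:
  w00 = 1/2, w01 = -1, w10 = 0, w11 = -1/2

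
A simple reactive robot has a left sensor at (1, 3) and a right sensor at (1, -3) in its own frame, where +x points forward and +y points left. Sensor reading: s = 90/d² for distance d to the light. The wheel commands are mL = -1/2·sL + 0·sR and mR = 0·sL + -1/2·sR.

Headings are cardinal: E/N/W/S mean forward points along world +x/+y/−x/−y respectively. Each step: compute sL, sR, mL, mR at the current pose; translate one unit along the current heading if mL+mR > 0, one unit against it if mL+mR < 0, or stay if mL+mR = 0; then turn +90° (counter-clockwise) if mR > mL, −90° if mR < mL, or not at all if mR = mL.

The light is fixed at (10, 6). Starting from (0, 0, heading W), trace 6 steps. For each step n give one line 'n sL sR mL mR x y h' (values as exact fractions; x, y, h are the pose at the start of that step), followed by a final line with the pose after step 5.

n=0: pose=(0,0,W); sL=45/101, sR=9/13; mL=-45/202, mR=-9/26; mL+mR=-747/1313 → advance -1; mR−mL=-162/1313 → turn -1·90°
n=1: pose=(1,0,N); sL=90/169, sR=90/61; mL=-45/169, mR=-45/61; mL+mR=-10350/10309 → advance -1; mR−mL=-4860/10309 → turn -1·90°
n=2: pose=(1,-1,E); sL=9/8, sR=45/82; mL=-9/16, mR=-45/164; mL+mR=-549/656 → advance -1; mR−mL=189/656 → turn +1·90°
n=3: pose=(0,-1,N); sL=18/41, sR=18/17; mL=-9/41, mR=-9/17; mL+mR=-522/697 → advance -1; mR−mL=-216/697 → turn -1·90°
n=4: pose=(0,-2,E); sL=45/53, sR=45/101; mL=-45/106, mR=-45/202; mL+mR=-3465/5353 → advance -1; mR−mL=1080/5353 → turn +1·90°
n=5: pose=(-1,-2,N); sL=18/49, sR=90/113; mL=-9/49, mR=-45/113; mL+mR=-3222/5537 → advance -1; mR−mL=-1188/5537 → turn -1·90°

0 45/101 9/13 -45/202 -9/26 0 0 W
1 90/169 90/61 -45/169 -45/61 1 0 N
2 9/8 45/82 -9/16 -45/164 1 -1 E
3 18/41 18/17 -9/41 -9/17 0 -1 N
4 45/53 45/101 -45/106 -45/202 0 -2 E
5 18/49 90/113 -9/49 -45/113 -1 -2 N
final -1 -3 E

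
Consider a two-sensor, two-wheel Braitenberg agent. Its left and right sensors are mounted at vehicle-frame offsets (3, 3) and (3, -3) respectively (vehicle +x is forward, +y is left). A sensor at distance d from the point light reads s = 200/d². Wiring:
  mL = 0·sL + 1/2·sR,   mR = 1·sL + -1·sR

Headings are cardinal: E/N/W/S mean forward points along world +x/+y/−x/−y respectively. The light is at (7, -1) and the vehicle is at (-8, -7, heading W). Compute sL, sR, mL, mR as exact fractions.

40/81 200/333 100/333 -320/2997

left sensor world pos  = (-11, -10); dL² = 405
right sensor world pos = (-11, -4); dR² = 333
sL = 200/405 = 40/81
sR = 200/333 = 200/333
mL = 0·sL + 1/2·sR = 100/333
mR = 1·sL + -1·sR = -320/2997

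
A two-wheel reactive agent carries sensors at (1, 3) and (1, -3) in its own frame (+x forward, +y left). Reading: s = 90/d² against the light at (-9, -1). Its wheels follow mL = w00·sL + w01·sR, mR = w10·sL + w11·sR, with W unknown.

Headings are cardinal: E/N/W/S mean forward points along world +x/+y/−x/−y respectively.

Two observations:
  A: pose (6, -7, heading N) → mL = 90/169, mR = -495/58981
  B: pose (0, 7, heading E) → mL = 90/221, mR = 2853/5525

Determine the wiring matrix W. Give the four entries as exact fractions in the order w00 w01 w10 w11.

1 0 -1/2 1

obs A: pose=(6,-7,N) → sL=90/169, sR=90/349, mL=90/169, mR=-495/58981
obs B: pose=(0,7,E) → sL=90/221, sR=18/25, mL=90/221, mR=2853/5525
sensor matrix S = [[90/169, 90/349], [90/221, 18/25]]; det S = 1395792/5013385
solve [mL_A; mL_B] = S·[w00; w01] and [mR_A; mR_B] = S·[w10; w11]:
  w00 = 1, w01 = 0, w10 = -1/2, w11 = 1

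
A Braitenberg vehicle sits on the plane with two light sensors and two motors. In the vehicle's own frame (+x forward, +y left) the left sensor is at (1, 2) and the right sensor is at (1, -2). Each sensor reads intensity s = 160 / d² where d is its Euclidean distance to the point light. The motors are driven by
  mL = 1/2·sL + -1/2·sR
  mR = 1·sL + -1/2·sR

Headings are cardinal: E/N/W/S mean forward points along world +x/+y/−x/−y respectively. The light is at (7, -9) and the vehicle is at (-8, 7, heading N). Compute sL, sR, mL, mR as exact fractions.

80/289 80/229 -2400/66181 6760/66181

left sensor world pos  = (-10, 8); dL² = 578
right sensor world pos = (-6, 8); dR² = 458
sL = 160/578 = 80/289
sR = 160/458 = 80/229
mL = 1/2·sL + -1/2·sR = -2400/66181
mR = 1·sL + -1/2·sR = 6760/66181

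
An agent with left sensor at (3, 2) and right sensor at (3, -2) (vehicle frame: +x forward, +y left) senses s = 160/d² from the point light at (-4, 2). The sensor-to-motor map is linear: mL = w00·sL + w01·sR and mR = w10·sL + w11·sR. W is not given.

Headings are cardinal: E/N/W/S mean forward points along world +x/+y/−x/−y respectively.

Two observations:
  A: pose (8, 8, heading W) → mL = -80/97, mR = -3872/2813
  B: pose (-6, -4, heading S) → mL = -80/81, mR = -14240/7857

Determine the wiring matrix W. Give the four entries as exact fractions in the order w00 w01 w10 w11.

-1/2 0 -1/2 -1/2

obs A: pose=(8,8,W) → sL=160/97, sR=32/29, mL=-80/97, mR=-3872/2813
obs B: pose=(-6,-4,S) → sL=160/81, sR=160/97, mL=-80/81, mR=-14240/7857
sensor matrix S = [[160/97, 32/29], [160/81, 160/97]]; det S = 11960320/22101741
solve [mL_A; mL_B] = S·[w00; w01] and [mR_A; mR_B] = S·[w10; w11]:
  w00 = -1/2, w01 = 0, w10 = -1/2, w11 = -1/2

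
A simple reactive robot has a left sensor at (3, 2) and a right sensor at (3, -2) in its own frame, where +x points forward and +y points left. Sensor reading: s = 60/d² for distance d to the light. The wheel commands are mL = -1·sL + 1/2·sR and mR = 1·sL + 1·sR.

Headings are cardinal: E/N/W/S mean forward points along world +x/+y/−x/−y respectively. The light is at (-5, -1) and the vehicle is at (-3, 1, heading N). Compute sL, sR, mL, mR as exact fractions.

12/5 60/41 -342/205 792/205

left sensor world pos  = (-5, 4); dL² = 25
right sensor world pos = (-1, 4); dR² = 41
sL = 60/25 = 12/5
sR = 60/41 = 60/41
mL = -1·sL + 1/2·sR = -342/205
mR = 1·sL + 1·sR = 792/205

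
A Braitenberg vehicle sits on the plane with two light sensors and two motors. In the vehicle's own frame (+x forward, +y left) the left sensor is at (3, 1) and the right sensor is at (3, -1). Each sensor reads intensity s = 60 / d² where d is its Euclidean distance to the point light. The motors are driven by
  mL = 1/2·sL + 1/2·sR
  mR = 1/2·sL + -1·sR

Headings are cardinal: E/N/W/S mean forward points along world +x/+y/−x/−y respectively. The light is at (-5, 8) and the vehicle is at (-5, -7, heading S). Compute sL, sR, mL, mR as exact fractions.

12/65 12/65 12/65 -6/65

left sensor world pos  = (-4, -10); dL² = 325
right sensor world pos = (-6, -10); dR² = 325
sL = 60/325 = 12/65
sR = 60/325 = 12/65
mL = 1/2·sL + 1/2·sR = 12/65
mR = 1/2·sL + -1·sR = -6/65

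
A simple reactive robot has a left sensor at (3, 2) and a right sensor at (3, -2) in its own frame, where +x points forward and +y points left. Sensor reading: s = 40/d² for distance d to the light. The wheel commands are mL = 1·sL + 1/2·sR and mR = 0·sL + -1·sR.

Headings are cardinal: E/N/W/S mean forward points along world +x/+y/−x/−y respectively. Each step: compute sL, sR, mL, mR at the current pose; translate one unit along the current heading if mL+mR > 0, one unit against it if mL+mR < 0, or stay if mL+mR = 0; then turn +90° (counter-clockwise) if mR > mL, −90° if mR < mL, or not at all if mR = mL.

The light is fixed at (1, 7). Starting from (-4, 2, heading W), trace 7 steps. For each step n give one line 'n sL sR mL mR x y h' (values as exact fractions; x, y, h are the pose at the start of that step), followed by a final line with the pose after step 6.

0 40/113 40/73 5180/8249 -40/73 -4 2 W
1 10/17 2 27/17 -2 -5 2 N
2 8/5 40/73 684/365 -40/73 -5 1 E
3 4/9 4/13 70/117 -4/13 -4 1 S
4 8/29 40/89 1292/2581 -40/89 -4 0 W
5 1/2 5/4 9/8 -5/4 -5 0 N
6 8/9 40/109 1052/981 -40/109 -5 -1 E
final -4 -1 S

n=0: pose=(-4,2,W); sL=40/113, sR=40/73; mL=5180/8249, mR=-40/73; mL+mR=660/8249 → advance +1; mR−mL=-9700/8249 → turn -1·90°
n=1: pose=(-5,2,N); sL=10/17, sR=2; mL=27/17, mR=-2; mL+mR=-7/17 → advance -1; mR−mL=-61/17 → turn -1·90°
n=2: pose=(-5,1,E); sL=8/5, sR=40/73; mL=684/365, mR=-40/73; mL+mR=484/365 → advance +1; mR−mL=-884/365 → turn -1·90°
n=3: pose=(-4,1,S); sL=4/9, sR=4/13; mL=70/117, mR=-4/13; mL+mR=34/117 → advance +1; mR−mL=-106/117 → turn -1·90°
n=4: pose=(-4,0,W); sL=8/29, sR=40/89; mL=1292/2581, mR=-40/89; mL+mR=132/2581 → advance +1; mR−mL=-2452/2581 → turn -1·90°
n=5: pose=(-5,0,N); sL=1/2, sR=5/4; mL=9/8, mR=-5/4; mL+mR=-1/8 → advance -1; mR−mL=-19/8 → turn -1·90°
n=6: pose=(-5,-1,E); sL=8/9, sR=40/109; mL=1052/981, mR=-40/109; mL+mR=692/981 → advance +1; mR−mL=-1412/981 → turn -1·90°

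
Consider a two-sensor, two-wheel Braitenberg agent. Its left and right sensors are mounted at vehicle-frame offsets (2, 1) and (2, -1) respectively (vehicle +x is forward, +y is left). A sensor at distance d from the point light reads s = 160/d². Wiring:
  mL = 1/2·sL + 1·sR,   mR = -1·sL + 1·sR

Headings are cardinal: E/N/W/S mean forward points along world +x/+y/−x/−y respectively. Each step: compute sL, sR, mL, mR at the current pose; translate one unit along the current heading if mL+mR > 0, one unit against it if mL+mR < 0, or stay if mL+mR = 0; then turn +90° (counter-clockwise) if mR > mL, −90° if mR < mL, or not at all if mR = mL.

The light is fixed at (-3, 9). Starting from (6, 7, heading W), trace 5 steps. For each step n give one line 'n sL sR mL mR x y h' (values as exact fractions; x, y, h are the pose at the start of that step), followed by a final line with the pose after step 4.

n=0: pose=(6,7,W); sL=80/29, sR=16/5; mL=664/145, mR=64/145; mL+mR=728/145 → advance +1; mR−mL=-120/29 → turn -1·90°
n=1: pose=(5,7,N); sL=160/49, sR=160/81; mL=14320/3969, mR=-5120/3969; mL+mR=9200/3969 → advance +1; mR−mL=-240/49 → turn -1·90°
n=2: pose=(5,8,E); sL=8/5, sR=20/13; mL=152/65, mR=-4/65; mL+mR=148/65 → advance +1; mR−mL=-12/5 → turn -1·90°
n=3: pose=(6,8,S); sL=160/109, sR=160/73; mL=23280/7957, mR=5760/7957; mL+mR=29040/7957 → advance +1; mR−mL=-240/109 → turn -1·90°
n=4: pose=(6,7,W); sL=80/29, sR=16/5; mL=664/145, mR=64/145; mL+mR=728/145 → advance +1; mR−mL=-120/29 → turn -1·90°

0 80/29 16/5 664/145 64/145 6 7 W
1 160/49 160/81 14320/3969 -5120/3969 5 7 N
2 8/5 20/13 152/65 -4/65 5 8 E
3 160/109 160/73 23280/7957 5760/7957 6 8 S
4 80/29 16/5 664/145 64/145 6 7 W
final 5 7 N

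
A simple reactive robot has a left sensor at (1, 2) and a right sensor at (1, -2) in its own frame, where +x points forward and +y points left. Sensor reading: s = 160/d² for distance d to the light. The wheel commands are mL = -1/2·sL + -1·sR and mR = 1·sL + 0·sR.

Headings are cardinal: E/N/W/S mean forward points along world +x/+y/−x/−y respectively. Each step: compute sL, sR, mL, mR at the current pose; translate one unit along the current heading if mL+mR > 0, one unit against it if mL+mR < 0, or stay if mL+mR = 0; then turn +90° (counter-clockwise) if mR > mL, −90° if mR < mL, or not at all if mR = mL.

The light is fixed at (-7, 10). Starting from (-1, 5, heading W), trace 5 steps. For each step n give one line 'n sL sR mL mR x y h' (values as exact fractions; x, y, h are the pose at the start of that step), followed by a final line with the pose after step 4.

0 80/37 80/17 -3640/629 80/37 -1 5 W
1 160/117 160/61 -23600/7137 160/117 0 5 S
2 40/17 8/5 -236/85 40/17 0 6 E
3 32/5 160/73 -1968/365 32/5 -1 6 N
4 16/5 80/13 -504/65 16/5 -1 7 W
final 0 7 S

n=0: pose=(-1,5,W); sL=80/37, sR=80/17; mL=-3640/629, mR=80/37; mL+mR=-2280/629 → advance -1; mR−mL=5000/629 → turn +1·90°
n=1: pose=(0,5,S); sL=160/117, sR=160/61; mL=-23600/7137, mR=160/117; mL+mR=-13840/7137 → advance -1; mR−mL=11120/2379 → turn +1·90°
n=2: pose=(0,6,E); sL=40/17, sR=8/5; mL=-236/85, mR=40/17; mL+mR=-36/85 → advance -1; mR−mL=436/85 → turn +1·90°
n=3: pose=(-1,6,N); sL=32/5, sR=160/73; mL=-1968/365, mR=32/5; mL+mR=368/365 → advance +1; mR−mL=4304/365 → turn +1·90°
n=4: pose=(-1,7,W); sL=16/5, sR=80/13; mL=-504/65, mR=16/5; mL+mR=-296/65 → advance -1; mR−mL=712/65 → turn +1·90°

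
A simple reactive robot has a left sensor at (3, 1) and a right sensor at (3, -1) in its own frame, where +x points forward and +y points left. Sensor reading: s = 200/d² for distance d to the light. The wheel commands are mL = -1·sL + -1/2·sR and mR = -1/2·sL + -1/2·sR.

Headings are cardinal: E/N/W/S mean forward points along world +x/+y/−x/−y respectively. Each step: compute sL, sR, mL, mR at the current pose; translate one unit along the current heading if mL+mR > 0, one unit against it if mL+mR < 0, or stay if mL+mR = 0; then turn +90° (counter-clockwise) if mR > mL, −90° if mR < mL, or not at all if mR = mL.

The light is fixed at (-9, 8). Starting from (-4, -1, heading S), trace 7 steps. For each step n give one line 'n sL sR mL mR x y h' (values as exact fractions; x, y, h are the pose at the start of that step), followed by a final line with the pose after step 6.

0 10/9 5/4 -125/72 -85/72 -4 -1 S
1 200/113 40/29 -8060/3277 -5160/3277 -4 0 E
2 100/17 4 -134/17 -84/17 -5 0 N
3 200/101 40/13 -4620/1313 -3320/1313 -5 -1 W
4 10/9 5/4 -125/72 -85/72 -4 -1 S
5 200/113 40/29 -8060/3277 -5160/3277 -4 0 E
6 100/17 4 -134/17 -84/17 -5 0 N
final -5 -1 W

n=0: pose=(-4,-1,S); sL=10/9, sR=5/4; mL=-125/72, mR=-85/72; mL+mR=-35/12 → advance -1; mR−mL=5/9 → turn +1·90°
n=1: pose=(-4,0,E); sL=200/113, sR=40/29; mL=-8060/3277, mR=-5160/3277; mL+mR=-13220/3277 → advance -1; mR−mL=100/113 → turn +1·90°
n=2: pose=(-5,0,N); sL=100/17, sR=4; mL=-134/17, mR=-84/17; mL+mR=-218/17 → advance -1; mR−mL=50/17 → turn +1·90°
n=3: pose=(-5,-1,W); sL=200/101, sR=40/13; mL=-4620/1313, mR=-3320/1313; mL+mR=-7940/1313 → advance -1; mR−mL=100/101 → turn +1·90°
n=4: pose=(-4,-1,S); sL=10/9, sR=5/4; mL=-125/72, mR=-85/72; mL+mR=-35/12 → advance -1; mR−mL=5/9 → turn +1·90°
n=5: pose=(-4,0,E); sL=200/113, sR=40/29; mL=-8060/3277, mR=-5160/3277; mL+mR=-13220/3277 → advance -1; mR−mL=100/113 → turn +1·90°
n=6: pose=(-5,0,N); sL=100/17, sR=4; mL=-134/17, mR=-84/17; mL+mR=-218/17 → advance -1; mR−mL=50/17 → turn +1·90°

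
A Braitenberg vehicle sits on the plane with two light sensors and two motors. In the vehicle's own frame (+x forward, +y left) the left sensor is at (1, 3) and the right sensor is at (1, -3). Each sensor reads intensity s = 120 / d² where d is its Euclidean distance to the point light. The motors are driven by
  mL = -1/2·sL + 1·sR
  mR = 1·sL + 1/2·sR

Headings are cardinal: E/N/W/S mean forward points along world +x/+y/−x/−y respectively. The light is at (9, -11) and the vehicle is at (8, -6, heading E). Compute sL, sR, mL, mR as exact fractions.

left sensor world pos  = (9, -3); dL² = 64
right sensor world pos = (9, -9); dR² = 4
sL = 120/64 = 15/8
sR = 120/4 = 30
mL = -1/2·sL + 1·sR = 465/16
mR = 1·sL + 1/2·sR = 135/8

15/8 30 465/16 135/8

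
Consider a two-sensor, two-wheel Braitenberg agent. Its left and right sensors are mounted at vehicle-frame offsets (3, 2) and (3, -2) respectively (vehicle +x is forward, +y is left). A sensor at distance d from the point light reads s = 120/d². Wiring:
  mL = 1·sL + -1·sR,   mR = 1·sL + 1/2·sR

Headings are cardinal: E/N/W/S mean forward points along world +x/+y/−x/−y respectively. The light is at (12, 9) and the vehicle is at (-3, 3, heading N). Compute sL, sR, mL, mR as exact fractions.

60/149 60/89 -3600/13261 9810/13261

left sensor world pos  = (-5, 6); dL² = 298
right sensor world pos = (-1, 6); dR² = 178
sL = 120/298 = 60/149
sR = 120/178 = 60/89
mL = 1·sL + -1·sR = -3600/13261
mR = 1·sL + 1/2·sR = 9810/13261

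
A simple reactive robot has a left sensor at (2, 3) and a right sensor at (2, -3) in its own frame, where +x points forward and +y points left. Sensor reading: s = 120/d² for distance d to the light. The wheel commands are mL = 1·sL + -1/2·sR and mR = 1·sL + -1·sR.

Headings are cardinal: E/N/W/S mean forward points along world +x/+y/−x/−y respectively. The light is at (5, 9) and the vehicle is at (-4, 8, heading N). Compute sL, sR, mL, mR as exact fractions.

left sensor world pos  = (-7, 10); dL² = 145
right sensor world pos = (-1, 10); dR² = 37
sL = 120/145 = 24/29
sR = 120/37 = 120/37
mL = 1·sL + -1/2·sR = -852/1073
mR = 1·sL + -1·sR = -2592/1073

24/29 120/37 -852/1073 -2592/1073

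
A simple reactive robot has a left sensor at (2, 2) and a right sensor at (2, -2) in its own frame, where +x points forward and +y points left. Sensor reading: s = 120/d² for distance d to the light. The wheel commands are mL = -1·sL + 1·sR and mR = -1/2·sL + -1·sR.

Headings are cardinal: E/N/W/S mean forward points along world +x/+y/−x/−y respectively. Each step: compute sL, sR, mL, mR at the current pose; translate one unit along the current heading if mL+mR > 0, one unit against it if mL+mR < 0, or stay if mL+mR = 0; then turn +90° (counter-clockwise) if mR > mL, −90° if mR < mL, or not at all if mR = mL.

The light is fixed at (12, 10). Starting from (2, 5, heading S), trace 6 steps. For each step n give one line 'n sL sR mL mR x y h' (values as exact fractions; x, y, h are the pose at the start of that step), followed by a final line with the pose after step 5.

0 120/113 120/193 -9600/21809 -25140/21809 2 5 S
1 2/3 30/37 16/111 -127/111 2 6 W
2 24/25 120/53 1728/1325 -3636/1325 3 6 N
3 60/29 60/49 -1200/1421 -3210/1421 3 5 E
4 120/113 120/193 -9600/21809 -25140/21809 2 5 S
5 2/3 30/37 16/111 -127/111 2 6 W
final 3 6 N

n=0: pose=(2,5,S); sL=120/113, sR=120/193; mL=-9600/21809, mR=-25140/21809; mL+mR=-180/113 → advance -1; mR−mL=-15540/21809 → turn -1·90°
n=1: pose=(2,6,W); sL=2/3, sR=30/37; mL=16/111, mR=-127/111; mL+mR=-1 → advance -1; mR−mL=-143/111 → turn -1·90°
n=2: pose=(3,6,N); sL=24/25, sR=120/53; mL=1728/1325, mR=-3636/1325; mL+mR=-36/25 → advance -1; mR−mL=-5364/1325 → turn -1·90°
n=3: pose=(3,5,E); sL=60/29, sR=60/49; mL=-1200/1421, mR=-3210/1421; mL+mR=-90/29 → advance -1; mR−mL=-2010/1421 → turn -1·90°
n=4: pose=(2,5,S); sL=120/113, sR=120/193; mL=-9600/21809, mR=-25140/21809; mL+mR=-180/113 → advance -1; mR−mL=-15540/21809 → turn -1·90°
n=5: pose=(2,6,W); sL=2/3, sR=30/37; mL=16/111, mR=-127/111; mL+mR=-1 → advance -1; mR−mL=-143/111 → turn -1·90°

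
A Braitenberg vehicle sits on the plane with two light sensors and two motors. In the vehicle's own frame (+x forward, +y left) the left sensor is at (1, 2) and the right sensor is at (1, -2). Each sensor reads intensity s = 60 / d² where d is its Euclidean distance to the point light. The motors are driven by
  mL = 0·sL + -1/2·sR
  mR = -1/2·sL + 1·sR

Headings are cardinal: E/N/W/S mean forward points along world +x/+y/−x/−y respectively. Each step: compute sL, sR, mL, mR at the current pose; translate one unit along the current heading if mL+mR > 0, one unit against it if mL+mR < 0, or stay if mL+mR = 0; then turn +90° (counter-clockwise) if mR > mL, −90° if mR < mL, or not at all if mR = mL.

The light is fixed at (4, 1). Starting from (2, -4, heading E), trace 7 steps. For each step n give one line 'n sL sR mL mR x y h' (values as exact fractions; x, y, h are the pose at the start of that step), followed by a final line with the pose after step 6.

n=0: pose=(2,-4,E); sL=6, sR=6/5; mL=-3/5, mR=-9/5; mL+mR=-12/5 → advance -1; mR−mL=-6/5 → turn -1·90°
n=1: pose=(1,-4,S); sL=60/37, sR=60/61; mL=-30/61, mR=390/2257; mL+mR=-720/2257 → advance -1; mR−mL=1500/2257 → turn +1·90°
n=2: pose=(1,-3,E); sL=15/2, sR=3/2; mL=-3/4, mR=-9/4; mL+mR=-3 → advance -1; mR−mL=-3/2 → turn -1·90°
n=3: pose=(0,-3,S); sL=60/29, sR=60/61; mL=-30/61, mR=-90/1769; mL+mR=-960/1769 → advance -1; mR−mL=780/1769 → turn +1·90°
n=4: pose=(0,-2,E); sL=6, sR=30/17; mL=-15/17, mR=-21/17; mL+mR=-36/17 → advance -1; mR−mL=-6/17 → turn -1·90°
n=5: pose=(-1,-2,S); sL=12/5, sR=12/13; mL=-6/13, mR=-18/65; mL+mR=-48/65 → advance -1; mR−mL=12/65 → turn +1·90°
n=6: pose=(-1,-1,E); sL=15/4, sR=15/8; mL=-15/16, mR=0; mL+mR=-15/16 → advance -1; mR−mL=15/16 → turn +1·90°

0 6 6/5 -3/5 -9/5 2 -4 E
1 60/37 60/61 -30/61 390/2257 1 -4 S
2 15/2 3/2 -3/4 -9/4 1 -3 E
3 60/29 60/61 -30/61 -90/1769 0 -3 S
4 6 30/17 -15/17 -21/17 0 -2 E
5 12/5 12/13 -6/13 -18/65 -1 -2 S
6 15/4 15/8 -15/16 0 -1 -1 E
final -2 -1 N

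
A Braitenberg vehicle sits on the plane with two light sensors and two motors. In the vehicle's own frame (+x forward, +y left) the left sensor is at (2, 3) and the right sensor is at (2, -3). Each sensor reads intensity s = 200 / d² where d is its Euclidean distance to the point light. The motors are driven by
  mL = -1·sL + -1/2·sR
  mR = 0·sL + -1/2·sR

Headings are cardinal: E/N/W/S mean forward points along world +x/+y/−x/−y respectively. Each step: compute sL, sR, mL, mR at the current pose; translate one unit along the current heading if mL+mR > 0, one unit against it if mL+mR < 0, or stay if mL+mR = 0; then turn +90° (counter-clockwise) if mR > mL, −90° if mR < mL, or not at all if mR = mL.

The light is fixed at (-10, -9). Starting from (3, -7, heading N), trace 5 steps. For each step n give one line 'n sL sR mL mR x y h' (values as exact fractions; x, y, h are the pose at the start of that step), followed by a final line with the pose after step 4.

n=0: pose=(3,-7,N); sL=50/29, sR=25/34; mL=-4125/1972, mR=-25/68; mL+mR=-2425/986 → advance -1; mR−mL=50/29 → turn +1·90°
n=1: pose=(3,-8,W); sL=8/5, sR=200/137; mL=-1596/685, mR=-100/137; mL+mR=-2096/685 → advance -1; mR−mL=8/5 → turn +1·90°
n=2: pose=(4,-8,S); sL=20/29, sR=100/61; mL=-2670/1769, mR=-50/61; mL+mR=-4120/1769 → advance -1; mR−mL=20/29 → turn +1·90°
n=3: pose=(4,-7,E); sL=200/281, sR=200/257; mL=-79500/72217, mR=-100/257; mL+mR=-107600/72217 → advance -1; mR−mL=200/281 → turn +1·90°
n=4: pose=(3,-7,N); sL=50/29, sR=25/34; mL=-4125/1972, mR=-25/68; mL+mR=-2425/986 → advance -1; mR−mL=50/29 → turn +1·90°

0 50/29 25/34 -4125/1972 -25/68 3 -7 N
1 8/5 200/137 -1596/685 -100/137 3 -8 W
2 20/29 100/61 -2670/1769 -50/61 4 -8 S
3 200/281 200/257 -79500/72217 -100/257 4 -7 E
4 50/29 25/34 -4125/1972 -25/68 3 -7 N
final 3 -8 W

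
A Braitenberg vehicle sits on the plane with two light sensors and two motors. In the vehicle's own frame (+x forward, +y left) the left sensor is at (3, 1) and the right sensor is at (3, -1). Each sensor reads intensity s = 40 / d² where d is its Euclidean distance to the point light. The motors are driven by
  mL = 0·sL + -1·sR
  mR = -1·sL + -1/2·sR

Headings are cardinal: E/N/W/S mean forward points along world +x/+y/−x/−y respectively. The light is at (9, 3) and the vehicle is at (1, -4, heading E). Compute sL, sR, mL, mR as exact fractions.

left sensor world pos  = (4, -3); dL² = 61
right sensor world pos = (4, -5); dR² = 89
sL = 40/61 = 40/61
sR = 40/89 = 40/89
mL = 0·sL + -1·sR = -40/89
mR = -1·sL + -1/2·sR = -4780/5429

40/61 40/89 -40/89 -4780/5429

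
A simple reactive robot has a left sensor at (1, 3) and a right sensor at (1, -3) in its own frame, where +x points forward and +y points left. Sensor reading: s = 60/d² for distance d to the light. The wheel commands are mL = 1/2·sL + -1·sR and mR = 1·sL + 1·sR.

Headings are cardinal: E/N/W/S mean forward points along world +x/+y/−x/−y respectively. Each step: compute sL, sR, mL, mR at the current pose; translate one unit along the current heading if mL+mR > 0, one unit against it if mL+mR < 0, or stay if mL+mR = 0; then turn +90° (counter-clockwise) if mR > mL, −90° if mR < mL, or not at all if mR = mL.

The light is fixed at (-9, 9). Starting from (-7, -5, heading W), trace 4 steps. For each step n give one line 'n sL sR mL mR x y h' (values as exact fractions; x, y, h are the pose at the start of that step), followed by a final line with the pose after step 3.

0 6/29 30/61 -687/1769 1236/1769 -7 -5 W
1 60/241 60/229 -7590/55189 28200/55189 -8 -5 S
2 15/37 15/82 30/1517 1785/3034 -8 -6 E
3 60/197 60/221 -5190/43537 25080/43537 -7 -6 N
final -7 -5 W

n=0: pose=(-7,-5,W); sL=6/29, sR=30/61; mL=-687/1769, mR=1236/1769; mL+mR=9/29 → advance +1; mR−mL=1923/1769 → turn +1·90°
n=1: pose=(-8,-5,S); sL=60/241, sR=60/229; mL=-7590/55189, mR=28200/55189; mL+mR=90/241 → advance +1; mR−mL=35790/55189 → turn +1·90°
n=2: pose=(-8,-6,E); sL=15/37, sR=15/82; mL=30/1517, mR=1785/3034; mL+mR=45/74 → advance +1; mR−mL=1725/3034 → turn +1·90°
n=3: pose=(-7,-6,N); sL=60/197, sR=60/221; mL=-5190/43537, mR=25080/43537; mL+mR=90/197 → advance +1; mR−mL=30270/43537 → turn +1·90°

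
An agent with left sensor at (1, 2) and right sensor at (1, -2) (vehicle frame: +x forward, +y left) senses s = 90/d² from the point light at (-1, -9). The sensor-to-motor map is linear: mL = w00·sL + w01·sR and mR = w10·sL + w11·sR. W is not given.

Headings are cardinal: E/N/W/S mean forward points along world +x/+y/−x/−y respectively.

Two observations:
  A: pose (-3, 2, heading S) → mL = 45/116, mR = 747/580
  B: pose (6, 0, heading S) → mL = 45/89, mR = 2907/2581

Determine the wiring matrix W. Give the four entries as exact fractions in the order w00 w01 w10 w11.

0 1/2 1 1/2

obs A: pose=(-3,2,S) → sL=9/10, sR=45/58, mL=45/116, mR=747/580
obs B: pose=(6,0,S) → sL=18/29, sR=90/89, mL=45/89, mR=2907/2581
sensor matrix S = [[9/10, 45/58], [18/29, 90/89]]; det S = 32076/74849
solve [mL_A; mL_B] = S·[w00; w01] and [mR_A; mR_B] = S·[w10; w11]:
  w00 = 0, w01 = 1/2, w10 = 1, w11 = 1/2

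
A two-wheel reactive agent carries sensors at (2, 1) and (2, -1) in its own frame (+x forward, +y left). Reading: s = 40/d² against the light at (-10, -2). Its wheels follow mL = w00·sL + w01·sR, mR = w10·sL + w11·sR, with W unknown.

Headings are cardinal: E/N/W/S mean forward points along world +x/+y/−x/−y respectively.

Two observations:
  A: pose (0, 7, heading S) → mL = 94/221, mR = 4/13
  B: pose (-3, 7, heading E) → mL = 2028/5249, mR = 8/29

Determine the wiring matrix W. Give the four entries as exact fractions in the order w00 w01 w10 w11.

1/2 1 0 1

obs A: pose=(0,7,S) → sL=4/17, sR=4/13, mL=94/221, mR=4/13
obs B: pose=(-3,7,E) → sL=40/181, sR=8/29, mL=2028/5249, mR=8/29
sensor matrix S = [[4/17, 4/13], [40/181, 8/29]]; det S = -3584/1160029
solve [mL_A; mL_B] = S·[w00; w01] and [mR_A; mR_B] = S·[w10; w11]:
  w00 = 1/2, w01 = 1, w10 = 0, w11 = 1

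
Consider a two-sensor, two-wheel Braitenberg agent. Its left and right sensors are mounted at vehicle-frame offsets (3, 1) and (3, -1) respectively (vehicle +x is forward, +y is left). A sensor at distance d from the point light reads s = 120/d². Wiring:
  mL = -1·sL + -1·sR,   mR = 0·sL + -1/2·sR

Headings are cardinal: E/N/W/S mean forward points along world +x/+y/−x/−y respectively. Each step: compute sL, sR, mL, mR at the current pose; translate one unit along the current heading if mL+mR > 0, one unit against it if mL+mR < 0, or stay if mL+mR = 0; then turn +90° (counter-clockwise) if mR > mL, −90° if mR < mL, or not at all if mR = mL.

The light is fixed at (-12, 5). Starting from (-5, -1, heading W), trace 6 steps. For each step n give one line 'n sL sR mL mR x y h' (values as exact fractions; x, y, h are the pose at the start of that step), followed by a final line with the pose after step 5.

n=0: pose=(-5,-1,W); sL=24/13, sR=120/41; mL=-2544/533, mR=-60/41; mL+mR=-3324/533 → advance -1; mR−mL=1764/533 → turn +1·90°
n=1: pose=(-4,-1,S); sL=20/27, sR=12/13; mL=-584/351, mR=-6/13; mL+mR=-746/351 → advance -1; mR−mL=422/351 → turn +1·90°
n=2: pose=(-4,0,E); sL=120/137, sR=120/157; mL=-35280/21509, mR=-60/157; mL+mR=-43500/21509 → advance -1; mR−mL=27060/21509 → turn +1·90°
n=3: pose=(-5,0,N); sL=3, sR=30/17; mL=-81/17, mR=-15/17; mL+mR=-96/17 → advance -1; mR−mL=66/17 → turn +1·90°
n=4: pose=(-5,-1,W); sL=24/13, sR=120/41; mL=-2544/533, mR=-60/41; mL+mR=-3324/533 → advance -1; mR−mL=1764/533 → turn +1·90°
n=5: pose=(-4,-1,S); sL=20/27, sR=12/13; mL=-584/351, mR=-6/13; mL+mR=-746/351 → advance -1; mR−mL=422/351 → turn +1·90°

0 24/13 120/41 -2544/533 -60/41 -5 -1 W
1 20/27 12/13 -584/351 -6/13 -4 -1 S
2 120/137 120/157 -35280/21509 -60/157 -4 0 E
3 3 30/17 -81/17 -15/17 -5 0 N
4 24/13 120/41 -2544/533 -60/41 -5 -1 W
5 20/27 12/13 -584/351 -6/13 -4 -1 S
final -4 0 E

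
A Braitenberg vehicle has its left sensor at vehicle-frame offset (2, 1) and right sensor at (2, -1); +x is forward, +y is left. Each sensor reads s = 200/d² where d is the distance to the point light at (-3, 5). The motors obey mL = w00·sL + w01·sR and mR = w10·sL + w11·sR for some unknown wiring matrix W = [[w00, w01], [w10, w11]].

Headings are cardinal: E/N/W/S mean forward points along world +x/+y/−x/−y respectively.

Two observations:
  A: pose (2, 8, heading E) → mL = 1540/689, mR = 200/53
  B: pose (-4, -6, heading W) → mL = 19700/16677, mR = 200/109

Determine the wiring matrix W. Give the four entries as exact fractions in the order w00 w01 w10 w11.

-1/2 1 0 1

obs A: pose=(2,8,E) → sL=40/13, sR=200/53, mL=1540/689, mR=200/53
obs B: pose=(-4,-6,W) → sL=200/153, sR=200/109, mL=19700/16677, mR=200/109
sensor matrix S = [[40/13, 200/53], [200/153, 200/109]]; det S = 8192000/11490453
solve [mL_A; mL_B] = S·[w00; w01] and [mR_A; mR_B] = S·[w10; w11]:
  w00 = -1/2, w01 = 1, w10 = 0, w11 = 1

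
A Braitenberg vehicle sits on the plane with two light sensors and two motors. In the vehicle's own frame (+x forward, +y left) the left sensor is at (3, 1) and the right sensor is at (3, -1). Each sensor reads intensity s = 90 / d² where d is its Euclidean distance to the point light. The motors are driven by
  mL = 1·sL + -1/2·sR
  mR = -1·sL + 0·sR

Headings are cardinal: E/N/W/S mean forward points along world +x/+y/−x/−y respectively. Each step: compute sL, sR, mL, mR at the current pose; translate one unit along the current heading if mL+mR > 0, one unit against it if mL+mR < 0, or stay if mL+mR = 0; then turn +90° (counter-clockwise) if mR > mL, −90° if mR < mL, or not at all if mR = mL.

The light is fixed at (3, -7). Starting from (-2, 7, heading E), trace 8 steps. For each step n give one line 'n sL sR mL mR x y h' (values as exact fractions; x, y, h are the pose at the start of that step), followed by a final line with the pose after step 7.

n=0: pose=(-2,7,E); sL=90/229, sR=90/173; mL=5265/39617, mR=-90/229; mL+mR=-45/173 → advance -1; mR−mL=-20835/39617 → turn -1·90°
n=1: pose=(-3,7,S); sL=45/73, sR=9/17; mL=873/2482, mR=-45/73; mL+mR=-9/34 → advance -1; mR−mL=-2403/2482 → turn -1·90°
n=2: pose=(-3,8,W); sL=90/277, sR=90/337; mL=17865/93349, mR=-90/277; mL+mR=-45/337 → advance -1; mR−mL=-48195/93349 → turn -1·90°
n=3: pose=(-2,8,N); sL=1/4, sR=9/34; mL=2/17, mR=-1/4; mL+mR=-9/68 → advance -1; mR−mL=-25/68 → turn -1·90°
n=4: pose=(-2,7,E); sL=90/229, sR=90/173; mL=5265/39617, mR=-90/229; mL+mR=-45/173 → advance -1; mR−mL=-20835/39617 → turn -1·90°
n=5: pose=(-3,7,S); sL=45/73, sR=9/17; mL=873/2482, mR=-45/73; mL+mR=-9/34 → advance -1; mR−mL=-2403/2482 → turn -1·90°
n=6: pose=(-3,8,W); sL=90/277, sR=90/337; mL=17865/93349, mR=-90/277; mL+mR=-45/337 → advance -1; mR−mL=-48195/93349 → turn -1·90°
n=7: pose=(-2,8,N); sL=1/4, sR=9/34; mL=2/17, mR=-1/4; mL+mR=-9/68 → advance -1; mR−mL=-25/68 → turn -1·90°

0 90/229 90/173 5265/39617 -90/229 -2 7 E
1 45/73 9/17 873/2482 -45/73 -3 7 S
2 90/277 90/337 17865/93349 -90/277 -3 8 W
3 1/4 9/34 2/17 -1/4 -2 8 N
4 90/229 90/173 5265/39617 -90/229 -2 7 E
5 45/73 9/17 873/2482 -45/73 -3 7 S
6 90/277 90/337 17865/93349 -90/277 -3 8 W
7 1/4 9/34 2/17 -1/4 -2 8 N
final -2 7 E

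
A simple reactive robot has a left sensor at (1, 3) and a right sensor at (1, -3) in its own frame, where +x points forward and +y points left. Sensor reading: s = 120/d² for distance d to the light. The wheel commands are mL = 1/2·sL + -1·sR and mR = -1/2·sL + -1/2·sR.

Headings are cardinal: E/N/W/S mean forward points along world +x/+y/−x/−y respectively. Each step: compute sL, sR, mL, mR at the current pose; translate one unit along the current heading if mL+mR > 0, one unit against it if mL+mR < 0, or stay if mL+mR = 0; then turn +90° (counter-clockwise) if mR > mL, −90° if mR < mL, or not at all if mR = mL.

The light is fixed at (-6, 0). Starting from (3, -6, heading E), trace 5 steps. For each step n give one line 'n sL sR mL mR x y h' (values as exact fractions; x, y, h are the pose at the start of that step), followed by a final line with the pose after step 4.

0 120/109 120/181 -2220/19729 -17400/19729 3 -6 E
1 12/17 60/37 -798/629 -732/629 2 -6 S
2 24/17 24/29 -60/493 -552/493 2 -5 E
3 15/17 30/13 -825/442 -705/442 1 -5 S
4 24/13 120/113 -204/1469 -2136/1469 1 -4 E
final 0 -4 S

n=0: pose=(3,-6,E); sL=120/109, sR=120/181; mL=-2220/19729, mR=-17400/19729; mL+mR=-180/181 → advance -1; mR−mL=-15180/19729 → turn -1·90°
n=1: pose=(2,-6,S); sL=12/17, sR=60/37; mL=-798/629, mR=-732/629; mL+mR=-90/37 → advance -1; mR−mL=66/629 → turn +1·90°
n=2: pose=(2,-5,E); sL=24/17, sR=24/29; mL=-60/493, mR=-552/493; mL+mR=-36/29 → advance -1; mR−mL=-492/493 → turn -1·90°
n=3: pose=(1,-5,S); sL=15/17, sR=30/13; mL=-825/442, mR=-705/442; mL+mR=-45/13 → advance -1; mR−mL=60/221 → turn +1·90°
n=4: pose=(1,-4,E); sL=24/13, sR=120/113; mL=-204/1469, mR=-2136/1469; mL+mR=-180/113 → advance -1; mR−mL=-1932/1469 → turn -1·90°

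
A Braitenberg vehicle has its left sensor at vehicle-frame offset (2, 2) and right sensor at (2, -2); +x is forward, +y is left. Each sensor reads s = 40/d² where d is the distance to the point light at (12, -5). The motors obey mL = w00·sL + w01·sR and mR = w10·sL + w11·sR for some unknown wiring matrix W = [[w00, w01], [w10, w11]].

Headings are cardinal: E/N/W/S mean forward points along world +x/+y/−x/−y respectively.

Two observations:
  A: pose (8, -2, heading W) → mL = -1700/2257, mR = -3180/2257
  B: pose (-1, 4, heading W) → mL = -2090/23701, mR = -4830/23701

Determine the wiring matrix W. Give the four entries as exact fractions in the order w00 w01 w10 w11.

-1 1/2 -1 -1/2

obs A: pose=(8,-2,W) → sL=40/37, sR=40/61, mL=-1700/2257, mR=-3180/2257
obs B: pose=(-1,4,W) → sL=20/137, sR=20/173, mL=-2090/23701, mR=-4830/23701
sensor matrix S = [[40/37, 40/61], [20/137, 20/173]]; det S = 1564800/53493157
solve [mL_A; mL_B] = S·[w00; w01] and [mR_A; mR_B] = S·[w10; w11]:
  w00 = -1, w01 = 1/2, w10 = -1, w11 = -1/2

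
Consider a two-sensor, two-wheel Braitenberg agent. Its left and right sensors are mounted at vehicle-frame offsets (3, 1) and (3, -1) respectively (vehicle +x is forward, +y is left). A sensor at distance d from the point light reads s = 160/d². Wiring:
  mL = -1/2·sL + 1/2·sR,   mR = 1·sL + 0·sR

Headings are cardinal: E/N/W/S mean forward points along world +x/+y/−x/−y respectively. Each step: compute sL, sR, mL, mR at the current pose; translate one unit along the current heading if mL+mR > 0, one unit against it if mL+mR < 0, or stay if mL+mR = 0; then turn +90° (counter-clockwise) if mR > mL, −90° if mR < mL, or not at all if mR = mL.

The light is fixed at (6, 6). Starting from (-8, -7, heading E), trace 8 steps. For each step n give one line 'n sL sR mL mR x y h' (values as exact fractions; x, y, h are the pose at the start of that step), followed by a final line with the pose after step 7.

0 32/53 160/317 -832/16801 32/53 -8 -7 E
1 20/37 40/61 130/2257 20/37 -7 -7 N
2 32/85 160/377 768/32045 32/85 -7 -6 W
3 80/197 16/45 -224/8865 80/197 -8 -6 S
4 32/53 160/317 -832/16801 32/53 -8 -7 E
5 20/37 40/61 130/2257 20/37 -7 -7 N
6 32/85 160/377 768/32045 32/85 -7 -6 W
7 80/197 16/45 -224/8865 80/197 -8 -6 S
final -8 -7 E

n=0: pose=(-8,-7,E); sL=32/53, sR=160/317; mL=-832/16801, mR=32/53; mL+mR=9312/16801 → advance +1; mR−mL=10976/16801 → turn +1·90°
n=1: pose=(-7,-7,N); sL=20/37, sR=40/61; mL=130/2257, mR=20/37; mL+mR=1350/2257 → advance +1; mR−mL=1090/2257 → turn +1·90°
n=2: pose=(-7,-6,W); sL=32/85, sR=160/377; mL=768/32045, mR=32/85; mL+mR=12832/32045 → advance +1; mR−mL=11296/32045 → turn +1·90°
n=3: pose=(-8,-6,S); sL=80/197, sR=16/45; mL=-224/8865, mR=80/197; mL+mR=3376/8865 → advance +1; mR−mL=3824/8865 → turn +1·90°
n=4: pose=(-8,-7,E); sL=32/53, sR=160/317; mL=-832/16801, mR=32/53; mL+mR=9312/16801 → advance +1; mR−mL=10976/16801 → turn +1·90°
n=5: pose=(-7,-7,N); sL=20/37, sR=40/61; mL=130/2257, mR=20/37; mL+mR=1350/2257 → advance +1; mR−mL=1090/2257 → turn +1·90°
n=6: pose=(-7,-6,W); sL=32/85, sR=160/377; mL=768/32045, mR=32/85; mL+mR=12832/32045 → advance +1; mR−mL=11296/32045 → turn +1·90°
n=7: pose=(-8,-6,S); sL=80/197, sR=16/45; mL=-224/8865, mR=80/197; mL+mR=3376/8865 → advance +1; mR−mL=3824/8865 → turn +1·90°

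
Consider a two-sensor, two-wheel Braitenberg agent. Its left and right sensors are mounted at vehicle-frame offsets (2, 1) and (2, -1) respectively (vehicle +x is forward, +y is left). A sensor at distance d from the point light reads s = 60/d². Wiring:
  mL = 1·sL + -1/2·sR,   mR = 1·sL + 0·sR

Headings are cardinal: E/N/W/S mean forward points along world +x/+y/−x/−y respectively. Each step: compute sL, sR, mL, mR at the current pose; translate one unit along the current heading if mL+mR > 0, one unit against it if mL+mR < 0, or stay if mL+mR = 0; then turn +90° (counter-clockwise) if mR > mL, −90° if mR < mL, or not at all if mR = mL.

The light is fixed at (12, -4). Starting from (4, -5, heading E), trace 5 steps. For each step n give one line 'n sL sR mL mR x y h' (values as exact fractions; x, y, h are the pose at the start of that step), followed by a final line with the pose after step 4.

n=0: pose=(4,-5,E); sL=5/3, sR=3/2; mL=11/12, mR=5/3; mL+mR=31/12 → advance +1; mR−mL=3/4 → turn +1·90°
n=1: pose=(5,-5,N); sL=12/13, sR=60/37; mL=54/481, mR=12/13; mL+mR=498/481 → advance +1; mR−mL=30/37 → turn +1·90°
n=2: pose=(5,-4,W); sL=30/41, sR=30/41; mL=15/41, mR=30/41; mL+mR=45/41 → advance +1; mR−mL=15/41 → turn +1·90°
n=3: pose=(4,-4,S); sL=60/53, sR=12/17; mL=702/901, mR=60/53; mL+mR=1722/901 → advance +1; mR−mL=6/17 → turn +1·90°
n=4: pose=(4,-5,E); sL=5/3, sR=3/2; mL=11/12, mR=5/3; mL+mR=31/12 → advance +1; mR−mL=3/4 → turn +1·90°

0 5/3 3/2 11/12 5/3 4 -5 E
1 12/13 60/37 54/481 12/13 5 -5 N
2 30/41 30/41 15/41 30/41 5 -4 W
3 60/53 12/17 702/901 60/53 4 -4 S
4 5/3 3/2 11/12 5/3 4 -5 E
final 5 -5 N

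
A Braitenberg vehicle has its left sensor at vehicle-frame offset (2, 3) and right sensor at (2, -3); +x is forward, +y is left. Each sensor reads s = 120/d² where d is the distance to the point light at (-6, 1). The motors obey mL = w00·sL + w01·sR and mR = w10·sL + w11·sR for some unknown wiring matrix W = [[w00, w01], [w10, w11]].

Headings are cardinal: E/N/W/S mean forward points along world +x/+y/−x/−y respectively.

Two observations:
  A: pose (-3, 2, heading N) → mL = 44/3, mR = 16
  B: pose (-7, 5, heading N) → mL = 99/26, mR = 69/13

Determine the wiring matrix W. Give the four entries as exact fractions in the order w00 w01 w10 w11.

1 1/2 1 1

obs A: pose=(-3,2,N) → sL=40/3, sR=8/3, mL=44/3, mR=16
obs B: pose=(-7,5,N) → sL=30/13, sR=3, mL=99/26, mR=69/13
sensor matrix S = [[40/3, 8/3], [30/13, 3]]; det S = 440/13
solve [mL_A; mL_B] = S·[w00; w01] and [mR_A; mR_B] = S·[w10; w11]:
  w00 = 1, w01 = 1/2, w10 = 1, w11 = 1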